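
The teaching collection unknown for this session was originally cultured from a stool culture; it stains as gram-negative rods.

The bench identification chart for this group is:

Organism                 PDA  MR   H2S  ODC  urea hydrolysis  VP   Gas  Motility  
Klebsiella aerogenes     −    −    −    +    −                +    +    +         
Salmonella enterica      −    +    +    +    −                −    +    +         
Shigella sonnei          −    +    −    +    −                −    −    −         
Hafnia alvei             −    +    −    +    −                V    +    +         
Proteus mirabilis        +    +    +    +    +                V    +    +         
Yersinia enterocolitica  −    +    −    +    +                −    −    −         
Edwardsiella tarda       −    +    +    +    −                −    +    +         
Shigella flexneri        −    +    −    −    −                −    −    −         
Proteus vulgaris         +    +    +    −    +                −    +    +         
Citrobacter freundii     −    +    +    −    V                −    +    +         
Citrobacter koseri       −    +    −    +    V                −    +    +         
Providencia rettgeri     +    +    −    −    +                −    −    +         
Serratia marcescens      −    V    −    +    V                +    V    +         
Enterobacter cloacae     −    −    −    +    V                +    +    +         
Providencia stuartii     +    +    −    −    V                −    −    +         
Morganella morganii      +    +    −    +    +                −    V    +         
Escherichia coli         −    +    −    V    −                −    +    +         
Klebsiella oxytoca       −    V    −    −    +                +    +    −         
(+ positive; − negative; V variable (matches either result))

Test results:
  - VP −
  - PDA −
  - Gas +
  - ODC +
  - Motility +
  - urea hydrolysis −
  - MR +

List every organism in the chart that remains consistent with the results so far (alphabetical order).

Citrobacter koseri, Edwardsiella tarda, Escherichia coli, Hafnia alvei, Salmonella enterica

Gas +: excludes 5 organisms — 13 left.
MR +: excludes Klebsiella aerogenes, Enterobacter cloacae — 11 left.
urea hydrolysis −: excludes Proteus mirabilis, Proteus vulgaris, Morganella morganii, Klebsiella oxytoca — 7 left.
PDA −: all 7 remaining candidates are consistent.
Motility +: all 7 remaining candidates are consistent.
ODC +: excludes Citrobacter freundii — 6 left.
VP −: excludes Serratia marcescens — 5 left.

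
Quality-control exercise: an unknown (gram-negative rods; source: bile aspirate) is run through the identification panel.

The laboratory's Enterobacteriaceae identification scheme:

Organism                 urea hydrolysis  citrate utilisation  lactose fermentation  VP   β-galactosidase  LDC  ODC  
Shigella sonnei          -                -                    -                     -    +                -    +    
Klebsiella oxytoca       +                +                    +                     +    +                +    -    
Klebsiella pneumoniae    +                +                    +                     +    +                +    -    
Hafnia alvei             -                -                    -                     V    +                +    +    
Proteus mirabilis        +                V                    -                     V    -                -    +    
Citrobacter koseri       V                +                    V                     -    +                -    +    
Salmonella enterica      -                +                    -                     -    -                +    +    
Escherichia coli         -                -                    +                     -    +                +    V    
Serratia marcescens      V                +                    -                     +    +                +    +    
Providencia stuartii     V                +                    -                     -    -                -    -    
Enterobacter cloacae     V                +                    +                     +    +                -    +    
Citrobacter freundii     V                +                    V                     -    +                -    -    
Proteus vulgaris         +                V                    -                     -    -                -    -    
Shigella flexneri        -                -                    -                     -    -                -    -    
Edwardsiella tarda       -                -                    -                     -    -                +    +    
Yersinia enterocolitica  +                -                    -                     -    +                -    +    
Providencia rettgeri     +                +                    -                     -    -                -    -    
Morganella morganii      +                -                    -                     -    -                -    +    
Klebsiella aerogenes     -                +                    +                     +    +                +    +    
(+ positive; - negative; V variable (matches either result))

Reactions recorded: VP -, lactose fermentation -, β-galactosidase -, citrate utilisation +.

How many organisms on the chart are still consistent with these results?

5

β-galactosidase -: excludes 11 organisms — 8 left.
citrate utilisation +: excludes Shigella flexneri, Edwardsiella tarda, Morganella morganii — 5 left.
VP -: all 5 remaining candidates are consistent.
lactose fermentation -: all 5 remaining candidates are consistent.
Still consistent: Proteus mirabilis, Proteus vulgaris, Providencia rettgeri, Providencia stuartii, Salmonella enterica.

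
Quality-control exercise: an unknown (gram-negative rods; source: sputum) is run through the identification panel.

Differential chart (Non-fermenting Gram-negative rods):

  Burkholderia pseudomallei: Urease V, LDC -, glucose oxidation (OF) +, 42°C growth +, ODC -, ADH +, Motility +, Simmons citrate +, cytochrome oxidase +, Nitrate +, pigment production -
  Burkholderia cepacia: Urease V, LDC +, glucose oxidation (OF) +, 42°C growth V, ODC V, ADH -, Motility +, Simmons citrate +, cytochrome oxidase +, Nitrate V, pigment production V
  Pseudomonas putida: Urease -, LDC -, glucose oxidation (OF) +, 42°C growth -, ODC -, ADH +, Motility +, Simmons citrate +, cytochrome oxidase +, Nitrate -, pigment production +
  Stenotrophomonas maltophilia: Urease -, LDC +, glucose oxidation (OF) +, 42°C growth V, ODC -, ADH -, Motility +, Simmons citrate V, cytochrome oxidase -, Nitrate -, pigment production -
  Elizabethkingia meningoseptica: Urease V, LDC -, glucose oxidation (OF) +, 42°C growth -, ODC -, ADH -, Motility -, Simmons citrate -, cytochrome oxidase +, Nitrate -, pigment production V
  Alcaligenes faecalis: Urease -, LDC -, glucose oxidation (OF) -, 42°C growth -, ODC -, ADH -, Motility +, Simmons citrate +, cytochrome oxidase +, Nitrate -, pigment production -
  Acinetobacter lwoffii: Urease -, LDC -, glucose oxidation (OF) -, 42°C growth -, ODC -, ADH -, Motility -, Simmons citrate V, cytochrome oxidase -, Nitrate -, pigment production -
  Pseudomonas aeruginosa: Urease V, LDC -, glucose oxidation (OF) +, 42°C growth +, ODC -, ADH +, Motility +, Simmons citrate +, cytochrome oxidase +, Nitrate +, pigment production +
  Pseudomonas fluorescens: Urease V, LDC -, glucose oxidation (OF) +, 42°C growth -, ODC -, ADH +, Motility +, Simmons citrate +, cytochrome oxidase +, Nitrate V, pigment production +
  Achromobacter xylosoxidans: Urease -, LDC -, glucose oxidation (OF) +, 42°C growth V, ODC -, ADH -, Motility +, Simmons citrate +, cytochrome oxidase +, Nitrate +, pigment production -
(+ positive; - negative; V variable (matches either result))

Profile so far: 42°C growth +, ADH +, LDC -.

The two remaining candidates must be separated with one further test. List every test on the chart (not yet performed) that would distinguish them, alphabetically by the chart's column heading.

42°C growth +: excludes 5 organisms — 5 left.
ADH +: excludes Burkholderia cepacia, Stenotrophomonas maltophilia, Achromobacter xylosoxidans — 2 left.
LDC -: all 2 remaining candidates are consistent.
Two candidates remain: Burkholderia pseudomallei and Pseudomonas aeruginosa.
  Urease: V vs V — variable for at least one, does not separate.
  glucose oxidation (OF): + vs + — same for both, does not separate.
  ODC: - vs - — same for both, does not separate.
  Motility: + vs + — same for both, does not separate.
  Simmons citrate: + vs + — same for both, does not separate.
  cytochrome oxidase: + vs + — same for both, does not separate.
  Nitrate: + vs + — same for both, does not separate.
  pigment production: Burkholderia pseudomallei -, Pseudomonas aeruginosa + — discriminates.

pigment production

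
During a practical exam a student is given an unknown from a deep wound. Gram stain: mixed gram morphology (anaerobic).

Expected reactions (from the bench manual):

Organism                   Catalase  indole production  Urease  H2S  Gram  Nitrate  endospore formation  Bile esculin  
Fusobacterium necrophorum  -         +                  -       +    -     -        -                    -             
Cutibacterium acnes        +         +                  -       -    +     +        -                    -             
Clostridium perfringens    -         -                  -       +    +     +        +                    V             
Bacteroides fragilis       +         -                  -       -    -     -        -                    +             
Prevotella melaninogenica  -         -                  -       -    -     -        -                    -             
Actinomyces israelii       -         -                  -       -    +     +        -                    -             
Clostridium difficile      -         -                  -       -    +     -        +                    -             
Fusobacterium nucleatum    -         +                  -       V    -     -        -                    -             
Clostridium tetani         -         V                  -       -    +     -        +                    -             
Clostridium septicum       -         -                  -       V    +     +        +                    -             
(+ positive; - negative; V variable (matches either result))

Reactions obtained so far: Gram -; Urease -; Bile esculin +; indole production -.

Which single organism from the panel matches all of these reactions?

indole production -: excludes Fusobacterium necrophorum, Cutibacterium acnes, Fusobacterium nucleatum — 7 left.
Urease -: all 7 remaining candidates are consistent.
Bile esculin +: excludes 5 organisms — 2 left.
Gram -: excludes Clostridium perfringens — 1 left.

Bacteroides fragilis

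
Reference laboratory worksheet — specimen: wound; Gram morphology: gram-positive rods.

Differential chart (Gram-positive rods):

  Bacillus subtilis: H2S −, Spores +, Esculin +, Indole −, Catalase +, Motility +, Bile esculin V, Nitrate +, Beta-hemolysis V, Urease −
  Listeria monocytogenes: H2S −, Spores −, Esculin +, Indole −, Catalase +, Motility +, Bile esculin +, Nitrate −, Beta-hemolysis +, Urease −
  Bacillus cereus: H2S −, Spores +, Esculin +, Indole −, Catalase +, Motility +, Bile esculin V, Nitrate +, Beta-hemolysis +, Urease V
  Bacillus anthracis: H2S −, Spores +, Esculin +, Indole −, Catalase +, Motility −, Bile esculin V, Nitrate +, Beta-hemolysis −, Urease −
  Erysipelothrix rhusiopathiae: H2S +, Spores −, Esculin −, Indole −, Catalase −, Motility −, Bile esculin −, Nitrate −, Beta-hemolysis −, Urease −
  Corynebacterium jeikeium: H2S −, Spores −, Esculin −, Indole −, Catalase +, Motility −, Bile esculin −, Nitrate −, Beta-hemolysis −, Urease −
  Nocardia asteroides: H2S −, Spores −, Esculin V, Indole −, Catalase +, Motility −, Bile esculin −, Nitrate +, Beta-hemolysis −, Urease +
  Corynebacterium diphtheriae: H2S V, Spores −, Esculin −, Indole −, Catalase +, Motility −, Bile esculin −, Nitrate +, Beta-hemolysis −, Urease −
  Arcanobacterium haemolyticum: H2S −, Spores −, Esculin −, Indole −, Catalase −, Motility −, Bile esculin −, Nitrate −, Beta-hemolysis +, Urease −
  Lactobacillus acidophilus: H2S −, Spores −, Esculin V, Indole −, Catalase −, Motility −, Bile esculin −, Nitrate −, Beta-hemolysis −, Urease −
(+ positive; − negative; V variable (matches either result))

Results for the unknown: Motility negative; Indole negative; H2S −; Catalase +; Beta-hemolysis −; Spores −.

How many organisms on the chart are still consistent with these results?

3

H2S −: excludes Erysipelothrix rhusiopathiae — 9 left.
Spores −: excludes Bacillus subtilis, Bacillus cereus, Bacillus anthracis — 6 left.
Motility −: excludes Listeria monocytogenes — 5 left.
Indole −: all 5 remaining candidates are consistent.
Beta-hemolysis −: excludes Arcanobacterium haemolyticum — 4 left.
Catalase +: excludes Lactobacillus acidophilus — 3 left.
Still consistent: Corynebacterium diphtheriae, Corynebacterium jeikeium, Nocardia asteroides.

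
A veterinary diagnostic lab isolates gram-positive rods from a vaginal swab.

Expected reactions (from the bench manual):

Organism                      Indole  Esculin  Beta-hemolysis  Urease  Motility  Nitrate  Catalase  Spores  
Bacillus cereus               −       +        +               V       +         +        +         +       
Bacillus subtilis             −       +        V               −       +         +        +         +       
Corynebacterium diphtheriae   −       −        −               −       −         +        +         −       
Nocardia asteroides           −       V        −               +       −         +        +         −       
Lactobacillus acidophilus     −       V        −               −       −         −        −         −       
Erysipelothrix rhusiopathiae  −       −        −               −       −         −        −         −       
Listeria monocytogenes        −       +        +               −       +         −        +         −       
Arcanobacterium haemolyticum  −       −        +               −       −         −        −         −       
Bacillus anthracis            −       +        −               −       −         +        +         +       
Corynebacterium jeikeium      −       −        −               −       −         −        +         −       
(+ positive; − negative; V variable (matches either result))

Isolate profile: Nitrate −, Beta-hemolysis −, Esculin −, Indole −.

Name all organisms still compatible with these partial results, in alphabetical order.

Beta-hemolysis −: excludes Bacillus cereus, Listeria monocytogenes, Arcanobacterium haemolyticum — 7 left.
Indole −: all 7 remaining candidates are consistent.
Esculin −: excludes Bacillus subtilis, Bacillus anthracis — 5 left.
Nitrate −: excludes Corynebacterium diphtheriae, Nocardia asteroides — 3 left.

Corynebacterium jeikeium, Erysipelothrix rhusiopathiae, Lactobacillus acidophilus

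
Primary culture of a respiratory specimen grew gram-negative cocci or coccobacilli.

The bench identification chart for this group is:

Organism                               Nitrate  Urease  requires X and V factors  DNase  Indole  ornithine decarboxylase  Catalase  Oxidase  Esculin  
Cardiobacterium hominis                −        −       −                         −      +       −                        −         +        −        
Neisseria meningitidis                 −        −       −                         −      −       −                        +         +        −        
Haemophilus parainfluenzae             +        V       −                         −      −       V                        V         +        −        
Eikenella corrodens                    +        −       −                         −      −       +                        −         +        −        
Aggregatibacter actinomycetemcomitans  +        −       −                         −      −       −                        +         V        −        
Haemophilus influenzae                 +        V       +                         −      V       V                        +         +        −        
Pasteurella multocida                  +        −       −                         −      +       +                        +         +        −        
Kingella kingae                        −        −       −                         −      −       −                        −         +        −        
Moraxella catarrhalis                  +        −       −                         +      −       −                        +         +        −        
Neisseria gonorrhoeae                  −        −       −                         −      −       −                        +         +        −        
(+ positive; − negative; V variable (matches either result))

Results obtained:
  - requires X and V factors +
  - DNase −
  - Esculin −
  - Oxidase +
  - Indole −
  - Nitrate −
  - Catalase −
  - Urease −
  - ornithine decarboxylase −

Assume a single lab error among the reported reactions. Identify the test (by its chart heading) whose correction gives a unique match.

As reported, no row in the chart matches all 9 reactions.
Reversing ornithine decarboxylase → still no organism matches.
Reversing Indole → still no organism matches.
Reversing Urease → still no organism matches.
Reversing Oxidase → still no organism matches.
Reversing Catalase → still no organism matches.
Reversing DNase → still no organism matches.
Reversing requires X and V factors (to −) → unique match: Kingella kingae.
Reversing Esculin → still no organism matches.
Reversing Nitrate → still no organism matches.

requires X and V factors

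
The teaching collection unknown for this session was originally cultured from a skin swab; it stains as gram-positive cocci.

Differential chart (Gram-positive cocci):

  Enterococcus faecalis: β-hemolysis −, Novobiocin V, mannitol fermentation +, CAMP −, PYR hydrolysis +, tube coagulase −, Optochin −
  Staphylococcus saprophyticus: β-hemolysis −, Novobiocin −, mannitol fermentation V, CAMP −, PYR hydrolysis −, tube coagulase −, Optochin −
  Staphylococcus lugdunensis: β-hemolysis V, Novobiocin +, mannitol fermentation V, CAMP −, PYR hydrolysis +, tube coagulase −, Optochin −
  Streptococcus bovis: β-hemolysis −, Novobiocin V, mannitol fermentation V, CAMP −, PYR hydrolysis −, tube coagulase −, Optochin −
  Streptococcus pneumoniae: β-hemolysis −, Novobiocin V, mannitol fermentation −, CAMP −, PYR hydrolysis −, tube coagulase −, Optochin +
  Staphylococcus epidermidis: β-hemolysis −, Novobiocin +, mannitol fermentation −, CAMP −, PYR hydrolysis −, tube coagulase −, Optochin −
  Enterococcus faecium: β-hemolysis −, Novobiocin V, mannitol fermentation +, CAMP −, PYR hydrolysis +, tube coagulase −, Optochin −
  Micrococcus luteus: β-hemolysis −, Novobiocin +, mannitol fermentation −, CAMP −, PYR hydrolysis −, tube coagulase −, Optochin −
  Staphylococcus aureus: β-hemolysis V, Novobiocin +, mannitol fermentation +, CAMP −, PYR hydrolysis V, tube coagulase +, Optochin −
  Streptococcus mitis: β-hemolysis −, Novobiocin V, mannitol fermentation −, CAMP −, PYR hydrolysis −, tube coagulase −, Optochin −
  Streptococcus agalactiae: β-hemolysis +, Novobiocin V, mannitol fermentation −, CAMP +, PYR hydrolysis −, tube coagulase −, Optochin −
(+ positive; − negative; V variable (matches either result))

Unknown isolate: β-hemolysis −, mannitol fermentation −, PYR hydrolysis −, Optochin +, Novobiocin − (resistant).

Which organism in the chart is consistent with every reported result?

Streptococcus pneumoniae

PYR hydrolysis −: excludes Enterococcus faecalis, Staphylococcus lugdunensis, Enterococcus faecium — 8 left.
mannitol fermentation −: excludes Staphylococcus aureus — 7 left.
Novobiocin −: excludes Staphylococcus epidermidis, Micrococcus luteus — 5 left.
β-hemolysis −: excludes Streptococcus agalactiae — 4 left.
Optochin +: excludes Staphylococcus saprophyticus, Streptococcus bovis, Streptococcus mitis — 1 left.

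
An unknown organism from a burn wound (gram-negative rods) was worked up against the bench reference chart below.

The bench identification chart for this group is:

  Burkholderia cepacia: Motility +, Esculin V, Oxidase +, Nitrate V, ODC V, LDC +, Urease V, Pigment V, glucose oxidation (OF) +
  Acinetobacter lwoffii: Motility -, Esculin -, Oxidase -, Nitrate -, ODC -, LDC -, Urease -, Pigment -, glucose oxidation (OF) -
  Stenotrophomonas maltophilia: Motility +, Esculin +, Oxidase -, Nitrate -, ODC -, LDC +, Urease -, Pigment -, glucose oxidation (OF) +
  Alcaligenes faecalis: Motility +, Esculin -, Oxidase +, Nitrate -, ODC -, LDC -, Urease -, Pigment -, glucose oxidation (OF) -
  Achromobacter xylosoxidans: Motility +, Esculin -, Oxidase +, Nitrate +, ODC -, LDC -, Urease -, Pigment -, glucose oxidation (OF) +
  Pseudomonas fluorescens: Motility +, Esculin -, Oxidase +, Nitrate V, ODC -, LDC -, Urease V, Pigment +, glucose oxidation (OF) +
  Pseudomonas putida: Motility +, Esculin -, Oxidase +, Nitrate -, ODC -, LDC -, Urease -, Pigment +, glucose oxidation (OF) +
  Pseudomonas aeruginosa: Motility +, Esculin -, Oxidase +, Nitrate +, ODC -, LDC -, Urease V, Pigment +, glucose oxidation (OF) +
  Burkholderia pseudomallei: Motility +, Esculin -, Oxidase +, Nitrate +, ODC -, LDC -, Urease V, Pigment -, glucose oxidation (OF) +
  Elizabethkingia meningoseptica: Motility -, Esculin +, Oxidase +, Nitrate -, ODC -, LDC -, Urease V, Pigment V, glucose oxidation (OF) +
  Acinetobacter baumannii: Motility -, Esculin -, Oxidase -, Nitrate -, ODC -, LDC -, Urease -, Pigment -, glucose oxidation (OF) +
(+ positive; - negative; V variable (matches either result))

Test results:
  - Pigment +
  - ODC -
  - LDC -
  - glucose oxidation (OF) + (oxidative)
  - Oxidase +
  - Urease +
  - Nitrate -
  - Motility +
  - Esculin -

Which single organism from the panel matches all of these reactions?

Pseudomonas fluorescens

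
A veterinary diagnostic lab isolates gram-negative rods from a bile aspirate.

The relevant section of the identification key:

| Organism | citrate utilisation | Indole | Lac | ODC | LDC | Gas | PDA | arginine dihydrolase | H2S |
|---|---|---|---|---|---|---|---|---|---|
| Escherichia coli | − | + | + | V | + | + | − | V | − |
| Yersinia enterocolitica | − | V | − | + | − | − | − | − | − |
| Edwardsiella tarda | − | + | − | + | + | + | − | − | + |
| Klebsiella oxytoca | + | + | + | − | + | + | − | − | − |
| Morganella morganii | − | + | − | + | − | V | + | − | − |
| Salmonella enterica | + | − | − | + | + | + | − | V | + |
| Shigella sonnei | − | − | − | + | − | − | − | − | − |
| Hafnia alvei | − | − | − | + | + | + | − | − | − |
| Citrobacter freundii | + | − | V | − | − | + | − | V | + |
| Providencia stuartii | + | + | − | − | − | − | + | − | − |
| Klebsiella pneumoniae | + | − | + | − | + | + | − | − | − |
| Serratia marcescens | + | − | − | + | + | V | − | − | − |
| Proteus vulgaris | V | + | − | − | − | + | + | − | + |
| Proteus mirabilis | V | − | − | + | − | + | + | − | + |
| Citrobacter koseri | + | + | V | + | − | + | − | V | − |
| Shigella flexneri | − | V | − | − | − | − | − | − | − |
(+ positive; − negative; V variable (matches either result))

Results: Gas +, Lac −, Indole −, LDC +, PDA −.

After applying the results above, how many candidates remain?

3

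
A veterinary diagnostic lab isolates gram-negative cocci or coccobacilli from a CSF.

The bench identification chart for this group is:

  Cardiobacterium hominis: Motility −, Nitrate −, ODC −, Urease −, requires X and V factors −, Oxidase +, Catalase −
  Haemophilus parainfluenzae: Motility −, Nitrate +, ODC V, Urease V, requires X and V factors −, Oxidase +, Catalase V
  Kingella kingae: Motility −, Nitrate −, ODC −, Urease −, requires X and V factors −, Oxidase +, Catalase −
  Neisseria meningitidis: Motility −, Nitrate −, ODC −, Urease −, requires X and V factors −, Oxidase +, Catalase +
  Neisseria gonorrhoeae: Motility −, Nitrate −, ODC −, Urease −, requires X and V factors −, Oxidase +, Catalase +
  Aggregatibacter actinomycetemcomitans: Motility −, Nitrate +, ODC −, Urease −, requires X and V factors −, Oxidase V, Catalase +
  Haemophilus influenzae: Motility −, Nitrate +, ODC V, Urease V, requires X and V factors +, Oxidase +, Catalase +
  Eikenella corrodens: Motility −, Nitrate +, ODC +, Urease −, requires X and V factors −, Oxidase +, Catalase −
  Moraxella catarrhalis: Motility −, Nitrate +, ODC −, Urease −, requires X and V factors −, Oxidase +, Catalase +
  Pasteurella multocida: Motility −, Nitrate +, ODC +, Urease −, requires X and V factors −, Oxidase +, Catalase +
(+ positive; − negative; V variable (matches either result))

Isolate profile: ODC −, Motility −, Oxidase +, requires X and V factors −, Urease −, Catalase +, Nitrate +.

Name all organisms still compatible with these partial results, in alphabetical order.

Motility −: all 10 remaining candidates are consistent.
Urease −: all 10 remaining candidates are consistent.
ODC −: excludes Eikenella corrodens, Pasteurella multocida — 8 left.
requires X and V factors −: excludes Haemophilus influenzae — 7 left.
Catalase +: excludes Cardiobacterium hominis, Kingella kingae — 5 left.
Oxidase +: all 5 remaining candidates are consistent.
Nitrate +: excludes Neisseria meningitidis, Neisseria gonorrhoeae — 3 left.

Aggregatibacter actinomycetemcomitans, Haemophilus parainfluenzae, Moraxella catarrhalis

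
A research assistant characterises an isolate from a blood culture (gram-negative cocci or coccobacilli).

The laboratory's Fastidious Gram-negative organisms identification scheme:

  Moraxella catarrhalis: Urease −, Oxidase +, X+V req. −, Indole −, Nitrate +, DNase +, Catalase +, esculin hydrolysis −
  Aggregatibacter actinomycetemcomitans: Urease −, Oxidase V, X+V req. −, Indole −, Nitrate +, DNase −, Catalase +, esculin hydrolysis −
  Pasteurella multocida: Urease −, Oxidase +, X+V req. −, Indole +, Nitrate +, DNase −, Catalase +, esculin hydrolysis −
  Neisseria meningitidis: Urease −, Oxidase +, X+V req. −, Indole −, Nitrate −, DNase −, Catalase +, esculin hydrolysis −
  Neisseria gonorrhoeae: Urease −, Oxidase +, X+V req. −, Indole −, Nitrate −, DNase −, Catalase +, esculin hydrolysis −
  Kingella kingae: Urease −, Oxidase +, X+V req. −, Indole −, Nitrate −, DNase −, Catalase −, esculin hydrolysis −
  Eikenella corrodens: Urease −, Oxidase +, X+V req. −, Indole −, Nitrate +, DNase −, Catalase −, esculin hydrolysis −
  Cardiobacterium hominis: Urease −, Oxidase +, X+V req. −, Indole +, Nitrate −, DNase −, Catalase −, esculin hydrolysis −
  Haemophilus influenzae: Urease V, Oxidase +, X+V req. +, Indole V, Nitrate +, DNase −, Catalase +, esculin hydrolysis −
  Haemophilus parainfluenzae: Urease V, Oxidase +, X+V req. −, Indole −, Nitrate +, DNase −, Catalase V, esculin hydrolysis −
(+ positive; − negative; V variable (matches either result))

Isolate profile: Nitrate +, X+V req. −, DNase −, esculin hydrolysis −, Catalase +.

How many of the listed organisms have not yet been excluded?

3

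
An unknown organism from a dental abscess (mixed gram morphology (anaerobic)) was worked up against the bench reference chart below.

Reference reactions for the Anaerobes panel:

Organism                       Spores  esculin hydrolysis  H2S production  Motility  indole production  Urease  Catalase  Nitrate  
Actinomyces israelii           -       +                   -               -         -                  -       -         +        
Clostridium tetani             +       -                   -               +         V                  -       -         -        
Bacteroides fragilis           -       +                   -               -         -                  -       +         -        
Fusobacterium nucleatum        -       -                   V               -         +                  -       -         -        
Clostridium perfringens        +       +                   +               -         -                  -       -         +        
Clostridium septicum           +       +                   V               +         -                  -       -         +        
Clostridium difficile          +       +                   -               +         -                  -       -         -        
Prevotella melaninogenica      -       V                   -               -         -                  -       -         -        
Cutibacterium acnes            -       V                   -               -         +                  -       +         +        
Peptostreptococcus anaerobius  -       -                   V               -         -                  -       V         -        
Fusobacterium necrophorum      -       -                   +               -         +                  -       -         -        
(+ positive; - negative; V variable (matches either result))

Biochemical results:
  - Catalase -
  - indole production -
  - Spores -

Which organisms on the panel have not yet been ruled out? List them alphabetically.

Catalase -: excludes Bacteroides fragilis, Cutibacterium acnes — 9 left.
indole production -: excludes Fusobacterium nucleatum, Fusobacterium necrophorum — 7 left.
Spores -: excludes Clostridium tetani, Clostridium perfringens, Clostridium septicum, Clostridium difficile — 3 left.

Actinomyces israelii, Peptostreptococcus anaerobius, Prevotella melaninogenica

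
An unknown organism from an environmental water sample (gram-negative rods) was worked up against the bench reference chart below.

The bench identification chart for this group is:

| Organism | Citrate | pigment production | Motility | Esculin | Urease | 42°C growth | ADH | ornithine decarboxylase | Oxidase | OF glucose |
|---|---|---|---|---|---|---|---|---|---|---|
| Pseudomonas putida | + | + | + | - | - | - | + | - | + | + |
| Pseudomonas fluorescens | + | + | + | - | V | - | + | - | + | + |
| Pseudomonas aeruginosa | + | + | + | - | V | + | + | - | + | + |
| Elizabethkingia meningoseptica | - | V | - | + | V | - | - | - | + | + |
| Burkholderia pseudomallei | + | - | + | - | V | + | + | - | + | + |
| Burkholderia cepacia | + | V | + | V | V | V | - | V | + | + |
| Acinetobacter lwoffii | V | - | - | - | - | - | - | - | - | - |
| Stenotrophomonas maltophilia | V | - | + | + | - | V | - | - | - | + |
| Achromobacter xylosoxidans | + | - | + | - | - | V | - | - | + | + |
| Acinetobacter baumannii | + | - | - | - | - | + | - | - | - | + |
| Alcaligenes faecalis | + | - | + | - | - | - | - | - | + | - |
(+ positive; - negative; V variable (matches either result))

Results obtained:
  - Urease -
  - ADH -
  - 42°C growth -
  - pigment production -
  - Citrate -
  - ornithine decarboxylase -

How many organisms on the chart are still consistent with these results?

42°C growth -: excludes Pseudomonas aeruginosa, Burkholderia pseudomallei, Acinetobacter baumannii — 8 left.
ADH -: excludes Pseudomonas putida, Pseudomonas fluorescens — 6 left.
pigment production -: all 6 remaining candidates are consistent.
Urease -: all 6 remaining candidates are consistent.
ornithine decarboxylase -: all 6 remaining candidates are consistent.
Citrate -: excludes Burkholderia cepacia, Achromobacter xylosoxidans, Alcaligenes faecalis — 3 left.
Still consistent: Acinetobacter lwoffii, Elizabethkingia meningoseptica, Stenotrophomonas maltophilia.

3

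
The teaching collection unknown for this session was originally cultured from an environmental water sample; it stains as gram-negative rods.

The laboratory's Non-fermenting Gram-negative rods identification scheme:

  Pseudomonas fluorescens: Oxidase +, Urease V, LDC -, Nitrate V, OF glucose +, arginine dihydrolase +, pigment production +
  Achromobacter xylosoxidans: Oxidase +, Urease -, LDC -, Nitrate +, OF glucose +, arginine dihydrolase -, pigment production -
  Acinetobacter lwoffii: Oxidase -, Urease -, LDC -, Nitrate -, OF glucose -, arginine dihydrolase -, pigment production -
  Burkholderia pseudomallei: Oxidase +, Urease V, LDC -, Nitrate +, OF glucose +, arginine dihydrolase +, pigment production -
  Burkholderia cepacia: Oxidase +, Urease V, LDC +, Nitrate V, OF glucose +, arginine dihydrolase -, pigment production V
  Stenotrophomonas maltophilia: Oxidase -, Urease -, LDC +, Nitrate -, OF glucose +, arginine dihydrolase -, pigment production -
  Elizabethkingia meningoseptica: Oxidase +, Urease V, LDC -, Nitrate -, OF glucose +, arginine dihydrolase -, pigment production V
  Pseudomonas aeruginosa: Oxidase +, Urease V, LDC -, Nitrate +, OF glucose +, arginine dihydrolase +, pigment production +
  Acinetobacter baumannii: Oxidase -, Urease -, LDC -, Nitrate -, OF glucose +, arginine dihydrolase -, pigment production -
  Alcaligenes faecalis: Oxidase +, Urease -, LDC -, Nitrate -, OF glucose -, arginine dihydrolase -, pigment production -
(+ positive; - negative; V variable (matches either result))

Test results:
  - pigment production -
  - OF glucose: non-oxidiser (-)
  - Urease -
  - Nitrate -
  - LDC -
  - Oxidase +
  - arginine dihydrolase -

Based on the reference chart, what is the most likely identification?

Alcaligenes faecalis

Nitrate -: excludes Achromobacter xylosoxidans, Burkholderia pseudomallei, Pseudomonas aeruginosa — 7 left.
pigment production -: excludes Pseudomonas fluorescens — 6 left.
Urease -: all 6 remaining candidates are consistent.
arginine dihydrolase -: all 6 remaining candidates are consistent.
LDC -: excludes Burkholderia cepacia, Stenotrophomonas maltophilia — 4 left.
Oxidase +: excludes Acinetobacter lwoffii, Acinetobacter baumannii — 2 left.
OF glucose -: excludes Elizabethkingia meningoseptica — 1 left.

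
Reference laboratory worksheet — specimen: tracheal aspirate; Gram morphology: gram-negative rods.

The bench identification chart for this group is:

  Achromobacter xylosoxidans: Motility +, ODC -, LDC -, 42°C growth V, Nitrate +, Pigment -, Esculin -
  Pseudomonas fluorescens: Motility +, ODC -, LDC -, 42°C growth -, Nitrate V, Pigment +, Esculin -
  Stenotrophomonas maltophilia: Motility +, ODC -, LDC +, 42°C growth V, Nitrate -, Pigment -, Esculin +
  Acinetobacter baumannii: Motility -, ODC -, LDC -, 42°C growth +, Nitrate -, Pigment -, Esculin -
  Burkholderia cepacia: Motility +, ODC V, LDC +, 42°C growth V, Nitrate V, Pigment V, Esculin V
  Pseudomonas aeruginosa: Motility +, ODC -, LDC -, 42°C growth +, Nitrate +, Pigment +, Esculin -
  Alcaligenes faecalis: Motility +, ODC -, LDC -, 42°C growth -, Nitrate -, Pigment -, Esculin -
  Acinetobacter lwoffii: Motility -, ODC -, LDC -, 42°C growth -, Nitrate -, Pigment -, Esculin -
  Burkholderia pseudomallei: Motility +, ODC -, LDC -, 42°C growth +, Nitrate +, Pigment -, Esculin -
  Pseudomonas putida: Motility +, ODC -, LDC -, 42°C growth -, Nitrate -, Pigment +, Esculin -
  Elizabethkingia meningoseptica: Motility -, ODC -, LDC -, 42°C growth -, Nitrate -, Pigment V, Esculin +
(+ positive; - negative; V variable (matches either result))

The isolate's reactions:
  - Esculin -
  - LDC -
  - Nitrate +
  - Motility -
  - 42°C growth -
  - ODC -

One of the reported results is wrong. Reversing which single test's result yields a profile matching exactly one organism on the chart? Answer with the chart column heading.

Nitrate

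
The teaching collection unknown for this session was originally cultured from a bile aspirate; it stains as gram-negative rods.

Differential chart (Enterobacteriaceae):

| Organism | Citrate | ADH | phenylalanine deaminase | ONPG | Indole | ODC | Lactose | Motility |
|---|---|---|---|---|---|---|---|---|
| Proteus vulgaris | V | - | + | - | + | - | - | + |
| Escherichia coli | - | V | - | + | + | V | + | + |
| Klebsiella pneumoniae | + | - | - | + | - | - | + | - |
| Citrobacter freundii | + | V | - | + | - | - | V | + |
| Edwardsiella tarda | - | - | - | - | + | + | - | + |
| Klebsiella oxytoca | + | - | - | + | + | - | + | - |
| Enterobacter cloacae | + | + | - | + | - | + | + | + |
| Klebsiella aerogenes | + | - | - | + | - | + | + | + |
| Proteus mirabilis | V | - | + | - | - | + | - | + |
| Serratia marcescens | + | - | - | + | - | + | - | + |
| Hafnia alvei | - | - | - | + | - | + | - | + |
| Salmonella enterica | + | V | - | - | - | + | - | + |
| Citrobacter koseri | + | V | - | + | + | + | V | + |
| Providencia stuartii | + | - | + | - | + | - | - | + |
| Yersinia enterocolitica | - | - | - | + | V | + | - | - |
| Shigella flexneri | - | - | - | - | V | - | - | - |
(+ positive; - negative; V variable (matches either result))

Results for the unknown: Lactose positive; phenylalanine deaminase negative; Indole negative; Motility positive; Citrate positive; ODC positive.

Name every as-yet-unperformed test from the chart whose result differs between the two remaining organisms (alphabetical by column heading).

Lactose +: excludes 9 organisms — 7 left.
Indole -: excludes Escherichia coli, Klebsiella oxytoca, Citrobacter koseri — 4 left.
phenylalanine deaminase -: all 4 remaining candidates are consistent.
Citrate +: all 4 remaining candidates are consistent.
Motility +: excludes Klebsiella pneumoniae — 3 left.
ODC +: excludes Citrobacter freundii — 2 left.
Two candidates remain: Enterobacter cloacae and Klebsiella aerogenes.
  ADH: Enterobacter cloacae +, Klebsiella aerogenes - — discriminates.
  ONPG: + vs + — same for both, does not separate.

ADH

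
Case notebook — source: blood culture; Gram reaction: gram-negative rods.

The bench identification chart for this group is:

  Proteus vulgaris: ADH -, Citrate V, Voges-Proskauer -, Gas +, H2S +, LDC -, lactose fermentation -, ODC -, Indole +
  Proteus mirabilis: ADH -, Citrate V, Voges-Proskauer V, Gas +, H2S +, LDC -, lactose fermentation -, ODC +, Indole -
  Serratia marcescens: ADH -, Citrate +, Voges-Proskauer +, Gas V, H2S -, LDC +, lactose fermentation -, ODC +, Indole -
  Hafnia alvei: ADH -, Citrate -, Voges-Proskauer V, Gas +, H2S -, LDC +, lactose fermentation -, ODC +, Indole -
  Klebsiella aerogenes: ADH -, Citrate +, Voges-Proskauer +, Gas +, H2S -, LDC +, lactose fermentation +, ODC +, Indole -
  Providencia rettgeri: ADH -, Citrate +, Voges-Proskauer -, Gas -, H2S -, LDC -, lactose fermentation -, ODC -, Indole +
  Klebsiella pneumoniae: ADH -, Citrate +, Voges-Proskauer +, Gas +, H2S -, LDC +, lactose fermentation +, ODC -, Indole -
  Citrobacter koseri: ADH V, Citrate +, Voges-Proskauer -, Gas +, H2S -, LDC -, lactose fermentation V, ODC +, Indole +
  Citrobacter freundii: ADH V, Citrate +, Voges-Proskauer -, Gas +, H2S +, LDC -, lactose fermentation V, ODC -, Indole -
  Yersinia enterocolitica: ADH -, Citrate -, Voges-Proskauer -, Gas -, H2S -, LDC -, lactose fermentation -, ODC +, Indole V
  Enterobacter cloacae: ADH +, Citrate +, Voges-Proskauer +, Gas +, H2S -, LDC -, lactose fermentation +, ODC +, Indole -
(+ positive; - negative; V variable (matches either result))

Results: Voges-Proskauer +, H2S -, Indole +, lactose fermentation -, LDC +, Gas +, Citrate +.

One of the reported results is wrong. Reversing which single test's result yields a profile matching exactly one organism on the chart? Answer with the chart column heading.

As reported, no row in the chart matches all 7 reactions.
Reversing H2S → still no organism matches.
Reversing lactose fermentation → still no organism matches.
Reversing Gas → still no organism matches.
Reversing Citrate → still no organism matches.
Reversing Voges-Proskauer → still no organism matches.
Reversing LDC → still no organism matches.
Reversing Indole (to -) → unique match: Serratia marcescens.

Indole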